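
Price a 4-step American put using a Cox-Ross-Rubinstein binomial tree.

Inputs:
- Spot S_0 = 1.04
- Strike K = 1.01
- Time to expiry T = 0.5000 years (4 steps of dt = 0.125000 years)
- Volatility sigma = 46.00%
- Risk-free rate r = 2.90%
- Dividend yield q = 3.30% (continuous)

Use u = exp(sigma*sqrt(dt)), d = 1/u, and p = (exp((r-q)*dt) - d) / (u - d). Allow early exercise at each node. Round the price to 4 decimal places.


Answer: Price = V(0,0) = 0.1144

Derivation:
dt = T/N = 0.125000
u = exp(sigma*sqrt(dt)) = 1.176607; d = 1/u = 0.849902
p = (exp((r-q)*dt) - d) / (u - d) = 0.457901
Discount per step: exp(-r*dt) = 0.996382
Stock lattice S(k, i) with i counting down-moves:
  k=0: S(0,0) = 1.0400
  k=1: S(1,0) = 1.2237; S(1,1) = 0.8839
  k=2: S(2,0) = 1.4398; S(2,1) = 1.0400; S(2,2) = 0.7512
  k=3: S(3,0) = 1.6941; S(3,1) = 1.2237; S(3,2) = 0.8839; S(3,3) = 0.6385
  k=4: S(4,0) = 1.9932; S(4,1) = 1.4398; S(4,2) = 1.0400; S(4,3) = 0.7512; S(4,4) = 0.5426
Terminal payoffs V(N, i) = max(K - S_T, 0):
  V(4,0) = 0.000000; V(4,1) = 0.000000; V(4,2) = 0.000000; V(4,3) = 0.258774; V(4,4) = 0.467365
Backward induction: V(k, i) = exp(-r*dt) * [p * V(k+1, i) + (1-p) * V(k+1, i+1)]; then take max(V_cont, immediate exercise) for American.
  V(3,0) = exp(-r*dt) * [p*0.000000 + (1-p)*0.000000] = 0.000000; exercise = 0.000000; V(3,0) = max -> 0.000000
  V(3,1) = exp(-r*dt) * [p*0.000000 + (1-p)*0.000000] = 0.000000; exercise = 0.000000; V(3,1) = max -> 0.000000
  V(3,2) = exp(-r*dt) * [p*0.000000 + (1-p)*0.258774] = 0.139773; exercise = 0.126102; V(3,2) = max -> 0.139773
  V(3,3) = exp(-r*dt) * [p*0.258774 + (1-p)*0.467365] = 0.370505; exercise = 0.371532; V(3,3) = max -> 0.371532
  V(2,0) = exp(-r*dt) * [p*0.000000 + (1-p)*0.000000] = 0.000000; exercise = 0.000000; V(2,0) = max -> 0.000000
  V(2,1) = exp(-r*dt) * [p*0.000000 + (1-p)*0.139773] = 0.075497; exercise = 0.000000; V(2,1) = max -> 0.075497
  V(2,2) = exp(-r*dt) * [p*0.139773 + (1-p)*0.371532] = 0.264449; exercise = 0.258774; V(2,2) = max -> 0.264449
  V(1,0) = exp(-r*dt) * [p*0.000000 + (1-p)*0.075497] = 0.040779; exercise = 0.000000; V(1,0) = max -> 0.040779
  V(1,1) = exp(-r*dt) * [p*0.075497 + (1-p)*0.264449] = 0.177284; exercise = 0.126102; V(1,1) = max -> 0.177284
  V(0,0) = exp(-r*dt) * [p*0.040779 + (1-p)*0.177284] = 0.114363; exercise = 0.000000; V(0,0) = max -> 0.114363


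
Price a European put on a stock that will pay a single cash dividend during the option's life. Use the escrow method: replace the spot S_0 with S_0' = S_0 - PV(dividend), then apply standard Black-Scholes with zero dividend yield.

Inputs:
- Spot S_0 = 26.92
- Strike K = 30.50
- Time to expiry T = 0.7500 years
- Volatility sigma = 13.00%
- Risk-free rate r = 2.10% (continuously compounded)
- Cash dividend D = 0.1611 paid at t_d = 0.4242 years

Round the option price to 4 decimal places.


Answer: Price = 3.5177

Derivation:
PV(D) = D * exp(-r * t_d) = 0.1611 * 0.99113136 = 0.15967126
S_0' = S_0 - PV(D) = 26.9200 - 0.15967126 = 26.76032874
d1 = (ln(S_0'/K) + (r + sigma^2/2)*T) / (sigma*sqrt(T)) = -0.96567307
d2 = d1 - sigma*sqrt(T) = -1.07825638
exp(-rT) = 0.98437338
N(-d1) = 0.83289610; N(-d2) = 0.85954032
P = K * exp(-rT) * N(-d2) - S_0' * N(-d1) = 30.5000 * 0.98437338 * 0.85954032 - 26.76032874 * 0.83289610 = 3.5177


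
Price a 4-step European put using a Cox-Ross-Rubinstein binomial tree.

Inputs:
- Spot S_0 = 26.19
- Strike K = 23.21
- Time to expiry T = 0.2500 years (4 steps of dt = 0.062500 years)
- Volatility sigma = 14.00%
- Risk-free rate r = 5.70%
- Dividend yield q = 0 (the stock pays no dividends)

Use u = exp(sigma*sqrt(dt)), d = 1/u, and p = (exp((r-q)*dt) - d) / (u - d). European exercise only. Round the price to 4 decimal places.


dt = T/N = 0.062500
u = exp(sigma*sqrt(dt)) = 1.035620; d = 1/u = 0.965605
p = (exp((r-q)*dt) - d) / (u - d) = 0.542224
Discount per step: exp(-r*dt) = 0.996444
Stock lattice S(k, i) with i counting down-moves:
  k=0: S(0,0) = 26.1900
  k=1: S(1,0) = 27.1229; S(1,1) = 25.2892
  k=2: S(2,0) = 28.0890; S(2,1) = 26.1900; S(2,2) = 24.4194
  k=3: S(3,0) = 29.0895; S(3,1) = 27.1229; S(3,2) = 25.2892; S(3,3) = 23.5795
  k=4: S(4,0) = 30.1257; S(4,1) = 28.0890; S(4,2) = 26.1900; S(4,3) = 24.4194; S(4,4) = 22.7685
Terminal payoffs V(N, i) = max(K - S_T, 0):
  V(4,0) = 0.000000; V(4,1) = 0.000000; V(4,2) = 0.000000; V(4,3) = 0.000000; V(4,4) = 0.441508
Backward induction: V(k, i) = exp(-r*dt) * [p * V(k+1, i) + (1-p) * V(k+1, i+1)].
  V(3,0) = exp(-r*dt) * [p*0.000000 + (1-p)*0.000000] = 0.000000
  V(3,1) = exp(-r*dt) * [p*0.000000 + (1-p)*0.000000] = 0.000000
  V(3,2) = exp(-r*dt) * [p*0.000000 + (1-p)*0.000000] = 0.000000
  V(3,3) = exp(-r*dt) * [p*0.000000 + (1-p)*0.441508] = 0.201393
  V(2,0) = exp(-r*dt) * [p*0.000000 + (1-p)*0.000000] = 0.000000
  V(2,1) = exp(-r*dt) * [p*0.000000 + (1-p)*0.000000] = 0.000000
  V(2,2) = exp(-r*dt) * [p*0.000000 + (1-p)*0.201393] = 0.091865
  V(1,0) = exp(-r*dt) * [p*0.000000 + (1-p)*0.000000] = 0.000000
  V(1,1) = exp(-r*dt) * [p*0.000000 + (1-p)*0.091865] = 0.041904
  V(0,0) = exp(-r*dt) * [p*0.000000 + (1-p)*0.041904] = 0.019114

Answer: Price = V(0,0) = 0.0191


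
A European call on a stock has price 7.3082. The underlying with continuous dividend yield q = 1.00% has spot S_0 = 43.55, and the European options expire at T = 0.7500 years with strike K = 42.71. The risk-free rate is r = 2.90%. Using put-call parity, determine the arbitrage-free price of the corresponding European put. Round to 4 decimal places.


Answer: Put price = 5.8747

Derivation:
Put-call parity: C - P = S_0 * exp(-qT) - K * exp(-rT).
S_0 * exp(-qT) = 43.5500 * 0.99252805 = 43.22459679
K * exp(-rT) = 42.7100 * 0.97848483 = 41.79108690
P = C - S*exp(-qT) + K*exp(-rT)
P = 7.3082 - 43.22459679 + 41.79108690 = 5.8747


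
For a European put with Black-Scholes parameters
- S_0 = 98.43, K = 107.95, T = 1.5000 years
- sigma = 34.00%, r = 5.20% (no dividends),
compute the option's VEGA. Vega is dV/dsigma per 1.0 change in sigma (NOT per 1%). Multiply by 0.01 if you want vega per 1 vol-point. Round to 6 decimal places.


Answer: Vega = 47.372146

Derivation:
d1 = 0.1738116585; d2 = -0.2426015978
phi(d1) = 0.3929614437; exp(-qT) = 1.0000000000; exp(-rT) = 0.9249644265
Vega = S * exp(-qT) * phi(d1) * sqrt(T) = 98.4300 * 1.0000000000 * 0.3929614437 * 1.2247448714 = 47.372146


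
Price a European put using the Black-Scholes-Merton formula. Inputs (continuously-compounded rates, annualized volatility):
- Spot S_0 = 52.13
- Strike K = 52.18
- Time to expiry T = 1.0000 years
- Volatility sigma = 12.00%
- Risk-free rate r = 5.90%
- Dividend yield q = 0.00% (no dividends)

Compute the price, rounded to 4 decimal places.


d1 = (ln(S/K) + (r - q + 0.5*sigma^2) * T) / (sigma * sqrt(T)) = 0.54367766
d2 = d1 - sigma * sqrt(T) = 0.42367766
exp(-rT) = 0.94270677; exp(-qT) = 1.00000000
P = K * exp(-rT) * N(-d2) - S_0 * exp(-qT) * N(-d1)
N(-d1) = 0.29333165; N(-d2) = 0.33590046
P = 52.1800 * 0.94270677 * 0.33590046 - 52.1300 * 1.00000000 * 0.29333165 = 1.2317

Answer: Price = 1.2317


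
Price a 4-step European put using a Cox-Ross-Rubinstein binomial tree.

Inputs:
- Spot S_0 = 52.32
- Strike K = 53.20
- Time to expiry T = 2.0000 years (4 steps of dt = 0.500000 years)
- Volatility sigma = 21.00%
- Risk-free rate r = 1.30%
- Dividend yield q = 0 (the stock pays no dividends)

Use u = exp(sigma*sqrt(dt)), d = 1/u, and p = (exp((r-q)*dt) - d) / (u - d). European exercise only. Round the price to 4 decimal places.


dt = T/N = 0.500000
u = exp(sigma*sqrt(dt)) = 1.160084; d = 1/u = 0.862007
p = (exp((r-q)*dt) - d) / (u - d) = 0.484822
Discount per step: exp(-r*dt) = 0.993521
Stock lattice S(k, i) with i counting down-moves:
  k=0: S(0,0) = 52.3200
  k=1: S(1,0) = 60.6956; S(1,1) = 45.1002
  k=2: S(2,0) = 70.4120; S(2,1) = 52.3200; S(2,2) = 38.8767
  k=3: S(3,0) = 81.6838; S(3,1) = 60.6956; S(3,2) = 45.1002; S(3,3) = 33.5119
  k=4: S(4,0) = 94.7601; S(4,1) = 70.4120; S(4,2) = 52.3200; S(4,3) = 38.8767; S(4,4) = 28.8875
Terminal payoffs V(N, i) = max(K - S_T, 0):
  V(4,0) = 0.000000; V(4,1) = 0.000000; V(4,2) = 0.880000; V(4,3) = 14.323348; V(4,4) = 24.312499
Backward induction: V(k, i) = exp(-r*dt) * [p * V(k+1, i) + (1-p) * V(k+1, i+1)].
  V(3,0) = exp(-r*dt) * [p*0.000000 + (1-p)*0.000000] = 0.000000
  V(3,1) = exp(-r*dt) * [p*0.000000 + (1-p)*0.880000] = 0.450419
  V(3,2) = exp(-r*dt) * [p*0.880000 + (1-p)*14.323348] = 7.755139
  V(3,3) = exp(-r*dt) * [p*14.323348 + (1-p)*24.312499] = 19.343393
  V(2,0) = exp(-r*dt) * [p*0.000000 + (1-p)*0.450419] = 0.230542
  V(2,1) = exp(-r*dt) * [p*0.450419 + (1-p)*7.755139] = 4.186347
  V(2,2) = exp(-r*dt) * [p*7.755139 + (1-p)*19.343393] = 13.636224
  V(1,0) = exp(-r*dt) * [p*0.230542 + (1-p)*4.186347] = 2.253787
  V(1,1) = exp(-r*dt) * [p*4.186347 + (1-p)*13.636224] = 8.996048
  V(0,0) = exp(-r*dt) * [p*2.253787 + (1-p)*8.996048] = 5.690142

Answer: Price = V(0,0) = 5.6901


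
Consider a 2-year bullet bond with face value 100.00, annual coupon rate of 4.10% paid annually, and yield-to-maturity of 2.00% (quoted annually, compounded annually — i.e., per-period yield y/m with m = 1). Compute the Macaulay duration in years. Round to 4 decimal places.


Coupon per period c = face * coupon_rate / m = 4.100000
Periods per year m = 1; per-period yield y/m = 0.020000
Number of cashflows N = 2
Cashflows (t years, CF_t, discount factor 1/(1+y/m)^(m*t), PV):
  t = 1.0000: CF_t = 4.100000, DF = 0.980392, PV = 4.019608
  t = 2.0000: CF_t = 104.100000, DF = 0.961169, PV = 100.057670
Price P = sum_t PV_t = 104.077278
Macaulay numerator sum_t t * PV_t:
  t * PV_t at t = 1.0000: 4.019608
  t * PV_t at t = 2.0000: 200.115340
Macaulay duration D = (sum_t t * PV_t) / P = 204.134948 / 104.077278 = 1.961379

Answer: Macaulay duration = 1.9614 years


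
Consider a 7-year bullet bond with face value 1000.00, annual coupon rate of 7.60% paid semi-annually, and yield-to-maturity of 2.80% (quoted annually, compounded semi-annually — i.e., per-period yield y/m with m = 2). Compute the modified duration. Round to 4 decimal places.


Coupon per period c = face * coupon_rate / m = 38.000000
Periods per year m = 2; per-period yield y/m = 0.014000
Number of cashflows N = 14
Cashflows (t years, CF_t, discount factor 1/(1+y/m)^(m*t), PV):
  t = 0.5000: CF_t = 38.000000, DF = 0.986193, PV = 37.475345
  t = 1.0000: CF_t = 38.000000, DF = 0.972577, PV = 36.957934
  t = 1.5000: CF_t = 38.000000, DF = 0.959149, PV = 36.447667
  t = 2.0000: CF_t = 38.000000, DF = 0.945906, PV = 35.944445
  t = 2.5000: CF_t = 38.000000, DF = 0.932847, PV = 35.448170
  t = 3.0000: CF_t = 38.000000, DF = 0.919967, PV = 34.958748
  t = 3.5000: CF_t = 38.000000, DF = 0.907265, PV = 34.476083
  t = 4.0000: CF_t = 38.000000, DF = 0.894739, PV = 34.000081
  t = 4.5000: CF_t = 38.000000, DF = 0.882386, PV = 33.530652
  t = 5.0000: CF_t = 38.000000, DF = 0.870203, PV = 33.067704
  t = 5.5000: CF_t = 38.000000, DF = 0.858188, PV = 32.611148
  t = 6.0000: CF_t = 38.000000, DF = 0.846339, PV = 32.160896
  t = 6.5000: CF_t = 38.000000, DF = 0.834654, PV = 31.716860
  t = 7.0000: CF_t = 1038.000000, DF = 0.823130, PV = 854.409333
Price P = sum_t PV_t = 1303.205066
First compute Macaulay numerator sum_t t * PV_t:
  t * PV_t at t = 0.5000: 18.737673
  t * PV_t at t = 1.0000: 36.957934
  t * PV_t at t = 1.5000: 54.671500
  t * PV_t at t = 2.0000: 71.888889
  t * PV_t at t = 2.5000: 88.620425
  t * PV_t at t = 3.0000: 104.876243
  t * PV_t at t = 3.5000: 120.666289
  t * PV_t at t = 4.0000: 136.000326
  t * PV_t at t = 4.5000: 150.887935
  t * PV_t at t = 5.0000: 165.338522
  t * PV_t at t = 5.5000: 179.361316
  t * PV_t at t = 6.0000: 192.965375
  t * PV_t at t = 6.5000: 206.159588
  t * PV_t at t = 7.0000: 5980.865330
Macaulay duration D = 7507.997344 / 1303.205066 = 5.761179
Modified duration = D / (1 + y/m) = 5.761179 / (1 + 0.014000) = 5.681636

Answer: Modified duration = 5.6816


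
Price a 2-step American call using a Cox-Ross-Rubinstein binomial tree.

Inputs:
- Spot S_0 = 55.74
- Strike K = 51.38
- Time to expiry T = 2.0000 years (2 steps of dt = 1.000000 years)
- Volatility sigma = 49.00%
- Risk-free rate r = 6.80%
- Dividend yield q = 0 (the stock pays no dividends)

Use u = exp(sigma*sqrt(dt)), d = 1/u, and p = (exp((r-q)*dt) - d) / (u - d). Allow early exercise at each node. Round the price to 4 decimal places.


Answer: Price = V(0,0) = 18.9681

Derivation:
dt = T/N = 1.000000
u = exp(sigma*sqrt(dt)) = 1.632316; d = 1/u = 0.612626
p = (exp((r-q)*dt) - d) / (u - d) = 0.448900
Discount per step: exp(-r*dt) = 0.934260
Stock lattice S(k, i) with i counting down-moves:
  k=0: S(0,0) = 55.7400
  k=1: S(1,0) = 90.9853; S(1,1) = 34.1478
  k=2: S(2,0) = 148.5168; S(2,1) = 55.7400; S(2,2) = 20.9198
Terminal payoffs V(N, i) = max(S_T - K, 0):
  V(2,0) = 97.136791; V(2,1) = 4.360000; V(2,2) = 0.000000
Backward induction: V(k, i) = exp(-r*dt) * [p * V(k+1, i) + (1-p) * V(k+1, i+1)]; then take max(V_cont, immediate exercise) for American.
  V(1,0) = exp(-r*dt) * [p*97.136791 + (1-p)*4.360000] = 42.983003; exercise = 39.605306; V(1,0) = max -> 42.983003
  V(1,1) = exp(-r*dt) * [p*4.360000 + (1-p)*0.000000] = 1.828539; exercise = 0.000000; V(1,1) = max -> 1.828539
  V(0,0) = exp(-r*dt) * [p*42.983003 + (1-p)*1.828539] = 18.968089; exercise = 4.360000; V(0,0) = max -> 18.968089


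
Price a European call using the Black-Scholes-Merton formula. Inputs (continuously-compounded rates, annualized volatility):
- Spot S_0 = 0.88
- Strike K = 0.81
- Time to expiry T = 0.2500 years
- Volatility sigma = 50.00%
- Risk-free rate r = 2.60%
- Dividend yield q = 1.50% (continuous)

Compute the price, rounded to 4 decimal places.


d1 = (ln(S/K) + (r - q + 0.5*sigma^2) * T) / (sigma * sqrt(T)) = 0.46755064
d2 = d1 - sigma * sqrt(T) = 0.21755064
exp(-rT) = 0.99352108; exp(-qT) = 0.99625702
C = S_0 * exp(-qT) * N(d1) - K * exp(-rT) * N(d2)
N(d1) = 0.67994701; N(d2) = 0.58611038
C = 0.8800 * 0.99625702 * 0.67994701 - 0.8100 * 0.99352108 * 0.58611038 = 0.1244

Answer: Price = 0.1244


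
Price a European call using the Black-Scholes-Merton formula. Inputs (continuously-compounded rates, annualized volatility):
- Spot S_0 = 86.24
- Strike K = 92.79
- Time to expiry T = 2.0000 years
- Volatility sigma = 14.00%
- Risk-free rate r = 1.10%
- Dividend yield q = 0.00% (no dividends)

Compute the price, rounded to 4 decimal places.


Answer: Price = 4.9452

Derivation:
d1 = (ln(S/K) + (r - q + 0.5*sigma^2) * T) / (sigma * sqrt(T)) = -0.15962819
d2 = d1 - sigma * sqrt(T) = -0.35761808
exp(-rT) = 0.97824024; exp(-qT) = 1.00000000
C = S_0 * exp(-qT) * N(d1) - K * exp(-rT) * N(d2)
N(d1) = 0.43658699; N(d2) = 0.36031457
C = 86.2400 * 1.00000000 * 0.43658699 - 92.7900 * 0.97824024 * 0.36031457 = 4.9452


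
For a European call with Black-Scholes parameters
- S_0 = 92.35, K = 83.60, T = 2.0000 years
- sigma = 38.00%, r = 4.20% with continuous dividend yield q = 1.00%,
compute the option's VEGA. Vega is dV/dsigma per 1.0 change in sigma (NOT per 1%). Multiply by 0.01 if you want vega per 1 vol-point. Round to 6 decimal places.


d1 = 0.5730210745; d2 = 0.0356199208
phi(d1) = 0.3385392945; exp(-qT) = 0.9801986733; exp(-rT) = 0.9194312561
Vega = S * exp(-qT) * phi(d1) * sqrt(T) = 92.3500 * 0.9801986733 * 0.3385392945 * 1.4142135624 = 43.338621

Answer: Vega = 43.338621


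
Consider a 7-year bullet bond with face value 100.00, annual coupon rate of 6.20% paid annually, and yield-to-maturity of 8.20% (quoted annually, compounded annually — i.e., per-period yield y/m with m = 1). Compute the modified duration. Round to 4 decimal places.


Answer: Modified duration = 5.3744

Derivation:
Coupon per period c = face * coupon_rate / m = 6.200000
Periods per year m = 1; per-period yield y/m = 0.082000
Number of cashflows N = 7
Cashflows (t years, CF_t, discount factor 1/(1+y/m)^(m*t), PV):
  t = 1.0000: CF_t = 6.200000, DF = 0.924214, PV = 5.730129
  t = 2.0000: CF_t = 6.200000, DF = 0.854172, PV = 5.295868
  t = 3.0000: CF_t = 6.200000, DF = 0.789438, PV = 4.894518
  t = 4.0000: CF_t = 6.200000, DF = 0.729610, PV = 4.523584
  t = 5.0000: CF_t = 6.200000, DF = 0.674316, PV = 4.180761
  t = 6.0000: CF_t = 6.200000, DF = 0.623213, PV = 3.863920
  t = 7.0000: CF_t = 106.200000, DF = 0.575982, PV = 61.169325
Price P = sum_t PV_t = 89.658106
First compute Macaulay numerator sum_t t * PV_t:
  t * PV_t at t = 1.0000: 5.730129
  t * PV_t at t = 2.0000: 10.591736
  t * PV_t at t = 3.0000: 14.683553
  t * PV_t at t = 4.0000: 18.094335
  t * PV_t at t = 5.0000: 20.903807
  t * PV_t at t = 6.0000: 23.183520
  t * PV_t at t = 7.0000: 428.185278
Macaulay duration D = 521.372360 / 89.658106 = 5.815117
Modified duration = D / (1 + y/m) = 5.815117 / (1 + 0.082000) = 5.374415


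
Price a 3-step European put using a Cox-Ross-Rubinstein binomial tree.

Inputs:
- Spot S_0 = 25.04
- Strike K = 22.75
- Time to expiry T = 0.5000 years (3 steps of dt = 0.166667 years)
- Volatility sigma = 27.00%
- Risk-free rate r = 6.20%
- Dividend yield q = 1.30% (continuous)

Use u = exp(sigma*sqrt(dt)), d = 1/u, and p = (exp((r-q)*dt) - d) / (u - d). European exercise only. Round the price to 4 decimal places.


Answer: Price = V(0,0) = 0.6596

Derivation:
dt = T/N = 0.166667
u = exp(sigma*sqrt(dt)) = 1.116532; d = 1/u = 0.895631
p = (exp((r-q)*dt) - d) / (u - d) = 0.509592
Discount per step: exp(-r*dt) = 0.989720
Stock lattice S(k, i) with i counting down-moves:
  k=0: S(0,0) = 25.0400
  k=1: S(1,0) = 27.9579; S(1,1) = 22.4266
  k=2: S(2,0) = 31.2159; S(2,1) = 25.0400; S(2,2) = 20.0859
  k=3: S(3,0) = 34.8536; S(3,1) = 27.9579; S(3,2) = 22.4266; S(3,3) = 17.9896
Terminal payoffs V(N, i) = max(K - S_T, 0):
  V(3,0) = 0.000000; V(3,1) = 0.000000; V(3,2) = 0.323406; V(3,3) = 4.760407
Backward induction: V(k, i) = exp(-r*dt) * [p * V(k+1, i) + (1-p) * V(k+1, i+1)].
  V(2,0) = exp(-r*dt) * [p*0.000000 + (1-p)*0.000000] = 0.000000
  V(2,1) = exp(-r*dt) * [p*0.000000 + (1-p)*0.323406] = 0.156970
  V(2,2) = exp(-r*dt) * [p*0.323406 + (1-p)*4.760407] = 2.473651
  V(1,0) = exp(-r*dt) * [p*0.000000 + (1-p)*0.156970] = 0.076188
  V(1,1) = exp(-r*dt) * [p*0.156970 + (1-p)*2.473651] = 1.279795
  V(0,0) = exp(-r*dt) * [p*0.076188 + (1-p)*1.279795] = 0.659595


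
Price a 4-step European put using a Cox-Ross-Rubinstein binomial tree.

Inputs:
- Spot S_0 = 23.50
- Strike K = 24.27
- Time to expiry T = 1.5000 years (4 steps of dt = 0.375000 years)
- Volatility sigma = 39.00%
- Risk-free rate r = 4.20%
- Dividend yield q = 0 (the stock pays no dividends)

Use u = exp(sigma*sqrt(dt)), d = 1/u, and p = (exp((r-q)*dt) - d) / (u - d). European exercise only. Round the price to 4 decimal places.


Answer: Price = V(0,0) = 3.8846

Derivation:
dt = T/N = 0.375000
u = exp(sigma*sqrt(dt)) = 1.269757; d = 1/u = 0.787552
p = (exp((r-q)*dt) - d) / (u - d) = 0.473497
Discount per step: exp(-r*dt) = 0.984373
Stock lattice S(k, i) with i counting down-moves:
  k=0: S(0,0) = 23.5000
  k=1: S(1,0) = 29.8393; S(1,1) = 18.5075
  k=2: S(2,0) = 37.8886; S(2,1) = 23.5000; S(2,2) = 14.5756
  k=3: S(3,0) = 48.1093; S(3,1) = 29.8393; S(3,2) = 18.5075; S(3,3) = 11.4791
  k=4: S(4,0) = 61.0871; S(4,1) = 37.8886; S(4,2) = 23.5000; S(4,3) = 14.5756; S(4,4) = 9.0404
Terminal payoffs V(N, i) = max(K - S_T, 0):
  V(4,0) = 0.000000; V(4,1) = 0.000000; V(4,2) = 0.770000; V(4,3) = 9.694385; V(4,4) = 15.229636
Backward induction: V(k, i) = exp(-r*dt) * [p * V(k+1, i) + (1-p) * V(k+1, i+1)].
  V(3,0) = exp(-r*dt) * [p*0.000000 + (1-p)*0.000000] = 0.000000
  V(3,1) = exp(-r*dt) * [p*0.000000 + (1-p)*0.770000] = 0.399072
  V(3,2) = exp(-r*dt) * [p*0.770000 + (1-p)*9.694385] = 5.383258
  V(3,3) = exp(-r*dt) * [p*9.694385 + (1-p)*15.229636] = 12.411680
  V(2,0) = exp(-r*dt) * [p*0.000000 + (1-p)*0.399072] = 0.206829
  V(2,1) = exp(-r*dt) * [p*0.399072 + (1-p)*5.383258] = 2.976018
  V(2,2) = exp(-r*dt) * [p*5.383258 + (1-p)*12.411680] = 8.941796
  V(1,0) = exp(-r*dt) * [p*0.206829 + (1-p)*2.976018] = 1.638800
  V(1,1) = exp(-r*dt) * [p*2.976018 + (1-p)*8.941796] = 6.021430
  V(0,0) = exp(-r*dt) * [p*1.638800 + (1-p)*6.021430] = 3.884601


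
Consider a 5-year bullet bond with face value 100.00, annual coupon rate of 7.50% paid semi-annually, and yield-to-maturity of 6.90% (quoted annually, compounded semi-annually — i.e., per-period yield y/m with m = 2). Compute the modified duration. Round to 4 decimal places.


Answer: Modified duration = 4.1286

Derivation:
Coupon per period c = face * coupon_rate / m = 3.750000
Periods per year m = 2; per-period yield y/m = 0.034500
Number of cashflows N = 10
Cashflows (t years, CF_t, discount factor 1/(1+y/m)^(m*t), PV):
  t = 0.5000: CF_t = 3.750000, DF = 0.966651, PV = 3.624940
  t = 1.0000: CF_t = 3.750000, DF = 0.934413, PV = 3.504050
  t = 1.5000: CF_t = 3.750000, DF = 0.903251, PV = 3.387192
  t = 2.0000: CF_t = 3.750000, DF = 0.873128, PV = 3.274231
  t = 2.5000: CF_t = 3.750000, DF = 0.844010, PV = 3.165037
  t = 3.0000: CF_t = 3.750000, DF = 0.815863, PV = 3.059485
  t = 3.5000: CF_t = 3.750000, DF = 0.788654, PV = 2.957453
  t = 4.0000: CF_t = 3.750000, DF = 0.762353, PV = 2.858823
  t = 4.5000: CF_t = 3.750000, DF = 0.736929, PV = 2.763483
  t = 5.0000: CF_t = 103.750000, DF = 0.712353, PV = 73.906588
Price P = sum_t PV_t = 102.501281
First compute Macaulay numerator sum_t t * PV_t:
  t * PV_t at t = 0.5000: 1.812470
  t * PV_t at t = 1.0000: 3.504050
  t * PV_t at t = 1.5000: 5.080788
  t * PV_t at t = 2.0000: 6.548462
  t * PV_t at t = 2.5000: 7.912593
  t * PV_t at t = 3.0000: 9.178454
  t * PV_t at t = 3.5000: 10.351084
  t * PV_t at t = 4.0000: 11.435293
  t * PV_t at t = 4.5000: 12.435674
  t * PV_t at t = 5.0000: 369.532942
Macaulay duration D = 437.791809 / 102.501281 = 4.271086
Modified duration = D / (1 + y/m) = 4.271086 / (1 + 0.034500) = 4.128648


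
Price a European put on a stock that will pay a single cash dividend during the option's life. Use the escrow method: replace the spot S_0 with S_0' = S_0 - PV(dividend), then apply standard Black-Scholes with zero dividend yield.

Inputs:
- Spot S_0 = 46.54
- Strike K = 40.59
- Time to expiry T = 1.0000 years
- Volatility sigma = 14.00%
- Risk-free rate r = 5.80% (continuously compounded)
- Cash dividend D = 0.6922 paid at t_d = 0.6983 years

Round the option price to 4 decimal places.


PV(D) = D * exp(-r * t_d) = 0.6922 * 0.96030782 = 0.66472507
S_0' = S_0 - PV(D) = 46.5400 - 0.66472507 = 45.87527493
d1 = (ln(S_0'/K) + (r + sigma^2/2)*T) / (sigma*sqrt(T)) = 1.35860406
d2 = d1 - sigma*sqrt(T) = 1.21860406
exp(-rT) = 0.94364995
N(-d1) = 0.08713604; N(-d2) = 0.11149725
P = K * exp(-rT) * N(-d2) - S_0' * N(-d1) = 40.5900 * 0.94364995 * 0.11149725 - 45.87527493 * 0.08713604 = 0.2733

Answer: Price = 0.2733


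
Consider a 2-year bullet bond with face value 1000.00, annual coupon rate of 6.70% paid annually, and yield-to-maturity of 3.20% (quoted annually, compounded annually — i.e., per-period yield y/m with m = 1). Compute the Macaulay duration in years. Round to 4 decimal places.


Coupon per period c = face * coupon_rate / m = 67.000000
Periods per year m = 1; per-period yield y/m = 0.032000
Number of cashflows N = 2
Cashflows (t years, CF_t, discount factor 1/(1+y/m)^(m*t), PV):
  t = 1.0000: CF_t = 67.000000, DF = 0.968992, PV = 64.922481
  t = 2.0000: CF_t = 1067.000000, DF = 0.938946, PV = 1001.855357
Price P = sum_t PV_t = 1066.777838
Macaulay numerator sum_t t * PV_t:
  t * PV_t at t = 1.0000: 64.922481
  t * PV_t at t = 2.0000: 2003.710715
Macaulay duration D = (sum_t t * PV_t) / P = 2068.633195 / 1066.777838 = 1.939142

Answer: Macaulay duration = 1.9391 years


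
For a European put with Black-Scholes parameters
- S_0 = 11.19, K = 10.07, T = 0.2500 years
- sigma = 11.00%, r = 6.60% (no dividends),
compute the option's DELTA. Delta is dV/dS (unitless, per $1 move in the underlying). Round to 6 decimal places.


Answer: Delta = -0.012386

Derivation:
d1 = 2.2449511926; d2 = 2.1899511926
phi(d1) = 0.0321018550; exp(-qT) = 1.0000000000; exp(-rT) = 0.9836353794
N(-d1) = 0.0123856330
Delta = -exp(-qT) * N(-d1) = -1.0000000000 * 0.0123856330 = -0.012386


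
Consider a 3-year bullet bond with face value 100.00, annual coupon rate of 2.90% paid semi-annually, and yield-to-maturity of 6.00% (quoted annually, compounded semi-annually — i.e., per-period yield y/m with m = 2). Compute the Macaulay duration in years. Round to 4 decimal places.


Coupon per period c = face * coupon_rate / m = 1.450000
Periods per year m = 2; per-period yield y/m = 0.030000
Number of cashflows N = 6
Cashflows (t years, CF_t, discount factor 1/(1+y/m)^(m*t), PV):
  t = 0.5000: CF_t = 1.450000, DF = 0.970874, PV = 1.407767
  t = 1.0000: CF_t = 1.450000, DF = 0.942596, PV = 1.366764
  t = 1.5000: CF_t = 1.450000, DF = 0.915142, PV = 1.326955
  t = 2.0000: CF_t = 1.450000, DF = 0.888487, PV = 1.288306
  t = 2.5000: CF_t = 1.450000, DF = 0.862609, PV = 1.250783
  t = 3.0000: CF_t = 101.450000, DF = 0.837484, PV = 84.962778
Price P = sum_t PV_t = 91.603353
Macaulay numerator sum_t t * PV_t:
  t * PV_t at t = 0.5000: 0.703883
  t * PV_t at t = 1.0000: 1.366764
  t * PV_t at t = 1.5000: 1.990433
  t * PV_t at t = 2.0000: 2.576612
  t * PV_t at t = 2.5000: 3.126957
  t * PV_t at t = 3.0000: 254.888334
Macaulay duration D = (sum_t t * PV_t) / P = 264.652983 / 91.603353 = 2.889119

Answer: Macaulay duration = 2.8891 years


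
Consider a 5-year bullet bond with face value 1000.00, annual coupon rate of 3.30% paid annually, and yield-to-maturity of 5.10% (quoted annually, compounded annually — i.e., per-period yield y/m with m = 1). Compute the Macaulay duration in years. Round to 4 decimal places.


Answer: Macaulay duration = 4.6757 years

Derivation:
Coupon per period c = face * coupon_rate / m = 33.000000
Periods per year m = 1; per-period yield y/m = 0.051000
Number of cashflows N = 5
Cashflows (t years, CF_t, discount factor 1/(1+y/m)^(m*t), PV):
  t = 1.0000: CF_t = 33.000000, DF = 0.951475, PV = 31.398668
  t = 2.0000: CF_t = 33.000000, DF = 0.905304, PV = 29.875041
  t = 3.0000: CF_t = 33.000000, DF = 0.861374, PV = 28.425348
  t = 4.0000: CF_t = 33.000000, DF = 0.819576, PV = 27.046002
  t = 5.0000: CF_t = 1033.000000, DF = 0.779806, PV = 805.539315
Price P = sum_t PV_t = 922.284374
Macaulay numerator sum_t t * PV_t:
  t * PV_t at t = 1.0000: 31.398668
  t * PV_t at t = 2.0000: 59.750082
  t * PV_t at t = 3.0000: 85.276044
  t * PV_t at t = 4.0000: 108.184008
  t * PV_t at t = 5.0000: 4027.696575
Macaulay duration D = (sum_t t * PV_t) / P = 4312.305377 / 922.284374 = 4.675679


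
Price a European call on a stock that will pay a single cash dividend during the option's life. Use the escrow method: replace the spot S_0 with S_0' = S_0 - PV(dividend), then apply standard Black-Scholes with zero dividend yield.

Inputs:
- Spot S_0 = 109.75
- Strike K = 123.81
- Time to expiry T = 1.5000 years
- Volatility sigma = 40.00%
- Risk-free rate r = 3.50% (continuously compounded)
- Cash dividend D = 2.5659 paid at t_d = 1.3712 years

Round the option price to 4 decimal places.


Answer: Price = 17.0245

Derivation:
PV(D) = D * exp(-r * t_d) = 2.5659 * 0.95314141 = 2.44566555
S_0' = S_0 - PV(D) = 109.7500 - 2.44566555 = 107.30433445
d1 = (ln(S_0'/K) + (r + sigma^2/2)*T) / (sigma*sqrt(T)) = 0.06005519
d2 = d1 - sigma*sqrt(T) = -0.42984276
exp(-rT) = 0.94885432
N(d1) = 0.52394416; N(d2) = 0.33365501
C = S_0' * N(d1) - K * exp(-rT) * N(d2) = 107.30433445 * 0.52394416 - 123.8100 * 0.94885432 * 0.33365501 = 17.0245


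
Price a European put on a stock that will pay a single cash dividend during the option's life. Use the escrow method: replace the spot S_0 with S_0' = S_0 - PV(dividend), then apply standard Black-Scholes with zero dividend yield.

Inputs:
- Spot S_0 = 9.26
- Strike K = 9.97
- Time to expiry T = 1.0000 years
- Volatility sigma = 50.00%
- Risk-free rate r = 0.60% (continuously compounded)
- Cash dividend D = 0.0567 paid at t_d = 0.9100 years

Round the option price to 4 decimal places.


PV(D) = D * exp(-r * t_d) = 0.0567 * 0.99455488 = 0.05639126
S_0' = S_0 - PV(D) = 9.2600 - 0.05639126 = 9.20360874
d1 = (ln(S_0'/K) + (r + sigma^2/2)*T) / (sigma*sqrt(T)) = 0.10203015
d2 = d1 - sigma*sqrt(T) = -0.39796985
exp(-rT) = 0.99401796
N(-d1) = 0.45936637; N(-d2) = 0.65467379
P = K * exp(-rT) * N(-d2) - S_0' * N(-d1) = 9.9700 * 0.99401796 * 0.65467379 - 9.20360874 * 0.45936637 = 2.2602

Answer: Price = 2.2602


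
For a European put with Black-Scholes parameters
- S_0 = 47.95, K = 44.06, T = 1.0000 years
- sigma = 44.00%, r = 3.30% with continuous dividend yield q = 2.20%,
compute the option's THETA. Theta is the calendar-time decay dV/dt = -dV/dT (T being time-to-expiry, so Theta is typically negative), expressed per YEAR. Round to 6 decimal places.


Answer: Theta = -3.378095

Derivation:
d1 = 0.4372874090; d2 = -0.0027125910
phi(d1) = 0.3625660290; exp(-qT) = 0.9782402351; exp(-rT) = 0.9675385596
Theta = -S*exp(-qT)*phi(d1)*sigma/(2*sqrt(T)) + r*K*exp(-rT)*N(-d2) - q*S*exp(-qT)*N(-d1)
N(-d1) = 0.3309514627; N(-d2) = 0.5010821659; sqrt(T) = 1.0000000000
Term 1 = -47.9500 * 0.9782402351 * 0.3625660290 * 0.4400 / (2 * 1.0000000000) = -3.7414842704
Term 2 = 0.0330 * 44.0600 * 0.9675385596 * 0.5010821659 = 0.7049132286
Term 3 = -0.0220 * 47.9500 * 0.9782402351 * 0.3309514627 = -0.3415239137
Theta = -3.7414842704 + (0.7049132286) + (-0.3415239137) = -3.378095


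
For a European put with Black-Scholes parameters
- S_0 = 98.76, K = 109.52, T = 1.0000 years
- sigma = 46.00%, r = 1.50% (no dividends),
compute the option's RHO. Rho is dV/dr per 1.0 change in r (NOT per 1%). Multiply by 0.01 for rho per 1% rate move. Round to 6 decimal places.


Answer: Rho = -71.591397

Derivation:
d1 = 0.0377945293; d2 = -0.4222054707
phi(d1) = 0.3986574523; exp(-qT) = 1.0000000000; exp(-rT) = 0.9851119396
N(-d2) = 0.6635624756
Rho = -K*T*exp(-rT)*N(-d2) = -109.5200 * 1.0000 * 0.9851119396 * 0.6635624756 = -71.591397


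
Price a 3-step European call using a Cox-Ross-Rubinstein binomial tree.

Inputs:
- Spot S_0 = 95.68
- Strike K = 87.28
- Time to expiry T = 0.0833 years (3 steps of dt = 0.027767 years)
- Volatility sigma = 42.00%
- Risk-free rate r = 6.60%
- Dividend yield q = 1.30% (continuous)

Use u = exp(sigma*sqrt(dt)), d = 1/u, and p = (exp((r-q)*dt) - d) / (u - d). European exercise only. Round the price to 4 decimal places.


dt = T/N = 0.027767
u = exp(sigma*sqrt(dt)) = 1.072493; d = 1/u = 0.932407
p = (exp((r-q)*dt) - d) / (u - d) = 0.493024
Discount per step: exp(-r*dt) = 0.998169
Stock lattice S(k, i) with i counting down-moves:
  k=0: S(0,0) = 95.6800
  k=1: S(1,0) = 102.6161; S(1,1) = 89.2127
  k=2: S(2,0) = 110.0551; S(2,1) = 95.6800; S(2,2) = 83.1825
  k=3: S(3,0) = 118.0334; S(3,1) = 102.6161; S(3,2) = 89.2127; S(3,3) = 77.5600
Terminal payoffs V(N, i) = max(S_T - K, 0):
  V(3,0) = 30.753359; V(3,1) = 15.336146; V(3,2) = 1.932690; V(3,3) = 0.000000
Backward induction: V(k, i) = exp(-r*dt) * [p * V(k+1, i) + (1-p) * V(k+1, i+1)].
  V(2,0) = exp(-r*dt) * [p*30.753359 + (1-p)*15.336146] = 22.895199
  V(2,1) = exp(-r*dt) * [p*15.336146 + (1-p)*1.932690] = 8.525272
  V(2,2) = exp(-r*dt) * [p*1.932690 + (1-p)*0.000000] = 0.951117
  V(1,0) = exp(-r*dt) * [p*22.895199 + (1-p)*8.525272] = 15.581404
  V(1,1) = exp(-r*dt) * [p*8.525272 + (1-p)*0.951117] = 4.676775
  V(0,0) = exp(-r*dt) * [p*15.581404 + (1-p)*4.676775] = 10.034608

Answer: Price = V(0,0) = 10.0346


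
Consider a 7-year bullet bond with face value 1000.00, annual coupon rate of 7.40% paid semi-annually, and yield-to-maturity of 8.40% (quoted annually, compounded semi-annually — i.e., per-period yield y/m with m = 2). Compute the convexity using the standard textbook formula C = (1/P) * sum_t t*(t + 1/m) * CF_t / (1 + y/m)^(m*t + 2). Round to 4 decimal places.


Coupon per period c = face * coupon_rate / m = 37.000000
Periods per year m = 2; per-period yield y/m = 0.042000
Number of cashflows N = 14
Cashflows (t years, CF_t, discount factor 1/(1+y/m)^(m*t), PV):
  t = 0.5000: CF_t = 37.000000, DF = 0.959693, PV = 35.508637
  t = 1.0000: CF_t = 37.000000, DF = 0.921010, PV = 34.077387
  t = 1.5000: CF_t = 37.000000, DF = 0.883887, PV = 32.703826
  t = 2.0000: CF_t = 37.000000, DF = 0.848260, PV = 31.385630
  t = 2.5000: CF_t = 37.000000, DF = 0.814069, PV = 30.120566
  t = 3.0000: CF_t = 37.000000, DF = 0.781257, PV = 28.906493
  t = 3.5000: CF_t = 37.000000, DF = 0.749766, PV = 27.741356
  t = 4.0000: CF_t = 37.000000, DF = 0.719545, PV = 26.623183
  t = 4.5000: CF_t = 37.000000, DF = 0.690543, PV = 25.550079
  t = 5.0000: CF_t = 37.000000, DF = 0.662709, PV = 24.520230
  t = 5.5000: CF_t = 37.000000, DF = 0.635997, PV = 23.531890
  t = 6.0000: CF_t = 37.000000, DF = 0.610362, PV = 22.583388
  t = 6.5000: CF_t = 37.000000, DF = 0.585760, PV = 21.673117
  t = 7.0000: CF_t = 1037.000000, DF = 0.562150, PV = 582.949174
Price P = sum_t PV_t = 947.874957
Convexity numerator sum_t t*(t + 1/m) * CF_t / (1+y/m)^(m*t + 2):
  t = 0.5000: term = 16.351913
  t = 1.0000: term = 47.078445
  t = 1.5000: term = 90.361698
  t = 2.0000: term = 144.532467
  t = 2.5000: term = 208.060173
  t = 3.0000: term = 279.543418
  t = 3.5000: term = 357.701111
  t = 4.0000: term = 441.364135
  t = 4.5000: term = 529.467532
  t = 5.0000: term = 621.043171
  t = 5.5000: term = 715.212864
  t = 6.0000: term = 811.181926
  t = 6.5000: term = 908.233123
  t = 7.0000: term = 28187.370008
Convexity = (1/P) * sum = 33357.501983 / 947.874957 = 35.191880

Answer: Convexity = 35.1919


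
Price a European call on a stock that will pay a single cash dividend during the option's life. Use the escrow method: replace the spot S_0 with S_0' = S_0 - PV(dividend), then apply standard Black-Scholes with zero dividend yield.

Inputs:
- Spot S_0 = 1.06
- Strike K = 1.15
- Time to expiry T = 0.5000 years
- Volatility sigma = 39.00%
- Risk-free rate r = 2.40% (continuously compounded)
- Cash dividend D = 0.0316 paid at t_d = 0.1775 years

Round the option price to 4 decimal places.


PV(D) = D * exp(-r * t_d) = 0.0316 * 0.99574906 = 0.03146567
S_0' = S_0 - PV(D) = 1.0600 - 0.03146567 = 1.02853433
d1 = (ln(S_0'/K) + (r + sigma^2/2)*T) / (sigma*sqrt(T)) = -0.22338096
d2 = d1 - sigma*sqrt(T) = -0.49915260
exp(-rT) = 0.98807171
N(d1) = 0.41161951; N(d2) = 0.30883594
C = S_0' * N(d1) - K * exp(-rT) * N(d2) = 1.02853433 * 0.41161951 - 1.1500 * 0.98807171 * 0.30883594 = 0.0724

Answer: Price = 0.0724


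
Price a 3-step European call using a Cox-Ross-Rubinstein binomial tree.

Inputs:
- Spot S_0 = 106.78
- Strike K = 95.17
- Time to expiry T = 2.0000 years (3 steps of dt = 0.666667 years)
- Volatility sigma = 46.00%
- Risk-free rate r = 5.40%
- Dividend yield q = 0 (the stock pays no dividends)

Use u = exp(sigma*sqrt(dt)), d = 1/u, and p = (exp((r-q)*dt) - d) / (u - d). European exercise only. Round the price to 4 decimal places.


dt = T/N = 0.666667
u = exp(sigma*sqrt(dt)) = 1.455848; d = 1/u = 0.686885
p = (exp((r-q)*dt) - d) / (u - d) = 0.454861
Discount per step: exp(-r*dt) = 0.964640
Stock lattice S(k, i) with i counting down-moves:
  k=0: S(0,0) = 106.7800
  k=1: S(1,0) = 155.4554; S(1,1) = 73.3456
  k=2: S(2,0) = 226.3195; S(2,1) = 106.7800; S(2,2) = 50.3800
  k=3: S(3,0) = 329.4867; S(3,1) = 155.4554; S(3,2) = 73.3456; S(3,3) = 34.6052
Terminal payoffs V(N, i) = max(S_T - K, 0):
  V(3,0) = 234.316679; V(3,1) = 60.285431; V(3,2) = 0.000000; V(3,3) = 0.000000
Backward induction: V(k, i) = exp(-r*dt) * [p * V(k+1, i) + (1-p) * V(k+1, i+1)].
  V(2,0) = exp(-r*dt) * [p*234.316679 + (1-p)*60.285431] = 134.514633
  V(2,1) = exp(-r*dt) * [p*60.285431 + (1-p)*0.000000] = 26.451850
  V(2,2) = exp(-r*dt) * [p*0.000000 + (1-p)*0.000000] = 0.000000
  V(1,0) = exp(-r*dt) * [p*134.514633 + (1-p)*26.451850] = 72.931965
  V(1,1) = exp(-r*dt) * [p*26.451850 + (1-p)*0.000000] = 11.606459
  V(0,0) = exp(-r*dt) * [p*72.931965 + (1-p)*11.606459] = 38.104268

Answer: Price = V(0,0) = 38.1043


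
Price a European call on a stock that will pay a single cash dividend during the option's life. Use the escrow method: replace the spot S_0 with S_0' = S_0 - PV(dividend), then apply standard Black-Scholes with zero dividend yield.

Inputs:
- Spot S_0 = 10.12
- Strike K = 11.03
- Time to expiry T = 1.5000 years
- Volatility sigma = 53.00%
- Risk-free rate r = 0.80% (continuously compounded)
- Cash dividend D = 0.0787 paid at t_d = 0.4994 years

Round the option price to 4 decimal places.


Answer: Price = 2.2565

Derivation:
PV(D) = D * exp(-r * t_d) = 0.0787 * 0.99601277 = 0.07838621
S_0' = S_0 - PV(D) = 10.1200 - 0.07838621 = 10.04161379
d1 = (ln(S_0'/K) + (r + sigma^2/2)*T) / (sigma*sqrt(T)) = 0.19841484
d2 = d1 - sigma*sqrt(T) = -0.45069994
exp(-rT) = 0.98807171
N(d1) = 0.57863975; N(d2) = 0.32610291
C = S_0' * N(d1) - K * exp(-rT) * N(d2) = 10.04161379 * 0.57863975 - 11.0300 * 0.98807171 * 0.32610291 = 2.2565


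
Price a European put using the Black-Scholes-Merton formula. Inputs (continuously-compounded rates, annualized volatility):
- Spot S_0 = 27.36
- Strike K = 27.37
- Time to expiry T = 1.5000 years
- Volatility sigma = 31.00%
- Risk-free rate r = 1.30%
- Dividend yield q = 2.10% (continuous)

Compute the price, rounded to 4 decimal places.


d1 = (ln(S/K) + (r - q + 0.5*sigma^2) * T) / (sigma * sqrt(T)) = 0.15726664
d2 = d1 - sigma * sqrt(T) = -0.22240427
exp(-rT) = 0.98068890; exp(-qT) = 0.96899096
P = K * exp(-rT) * N(-d2) - S_0 * exp(-qT) * N(-d1)
N(-d1) = 0.43751735; N(-d2) = 0.58800040
P = 27.3700 * 0.98068890 * 0.58800040 - 27.3600 * 0.96899096 * 0.43751735 = 4.1835

Answer: Price = 4.1835


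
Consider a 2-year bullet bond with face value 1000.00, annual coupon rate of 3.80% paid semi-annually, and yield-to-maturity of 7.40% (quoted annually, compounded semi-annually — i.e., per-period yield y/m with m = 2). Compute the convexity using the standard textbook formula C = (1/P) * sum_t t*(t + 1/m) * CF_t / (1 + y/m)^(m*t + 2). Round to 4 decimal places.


Answer: Convexity = 4.4720

Derivation:
Coupon per period c = face * coupon_rate / m = 19.000000
Periods per year m = 2; per-period yield y/m = 0.037000
Number of cashflows N = 4
Cashflows (t years, CF_t, discount factor 1/(1+y/m)^(m*t), PV):
  t = 0.5000: CF_t = 19.000000, DF = 0.964320, PV = 18.322083
  t = 1.0000: CF_t = 19.000000, DF = 0.929913, PV = 17.668354
  t = 1.5000: CF_t = 19.000000, DF = 0.896734, PV = 17.037950
  t = 2.0000: CF_t = 1019.000000, DF = 0.864739, PV = 881.168895
Price P = sum_t PV_t = 934.197282
Convexity numerator sum_t t*(t + 1/m) * CF_t / (1+y/m)^(m*t + 2):
  t = 0.5000: term = 8.518975
  t = 1.0000: term = 24.645057
  t = 1.5000: term = 47.531451
  t = 2.0000: term = 4097.053641
Convexity = (1/P) * sum = 4177.749124 / 934.197282 = 4.472020


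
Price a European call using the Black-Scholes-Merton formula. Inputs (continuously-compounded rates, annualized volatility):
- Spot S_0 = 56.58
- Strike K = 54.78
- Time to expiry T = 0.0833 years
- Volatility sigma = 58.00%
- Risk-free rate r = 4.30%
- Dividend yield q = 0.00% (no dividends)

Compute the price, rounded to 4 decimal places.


Answer: Price = 4.7903

Derivation:
d1 = (ln(S/K) + (r - q + 0.5*sigma^2) * T) / (sigma * sqrt(T)) = 0.29823137
d2 = d1 - sigma * sqrt(T) = 0.13083329
exp(-rT) = 0.99642451; exp(-qT) = 1.00000000
C = S_0 * exp(-qT) * N(d1) - K * exp(-rT) * N(d2)
N(d1) = 0.61723671; N(d2) = 0.55204640
C = 56.5800 * 1.00000000 * 0.61723671 - 54.7800 * 0.99642451 * 0.55204640 = 4.7903


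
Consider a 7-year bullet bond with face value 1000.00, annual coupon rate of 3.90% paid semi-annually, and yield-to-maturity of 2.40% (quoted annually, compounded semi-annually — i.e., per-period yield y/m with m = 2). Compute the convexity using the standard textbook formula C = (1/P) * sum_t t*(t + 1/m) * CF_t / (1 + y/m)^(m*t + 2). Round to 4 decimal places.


Coupon per period c = face * coupon_rate / m = 19.500000
Periods per year m = 2; per-period yield y/m = 0.012000
Number of cashflows N = 14
Cashflows (t years, CF_t, discount factor 1/(1+y/m)^(m*t), PV):
  t = 0.5000: CF_t = 19.500000, DF = 0.988142, PV = 19.268775
  t = 1.0000: CF_t = 19.500000, DF = 0.976425, PV = 19.040291
  t = 1.5000: CF_t = 19.500000, DF = 0.964847, PV = 18.814517
  t = 2.0000: CF_t = 19.500000, DF = 0.953406, PV = 18.591420
  t = 2.5000: CF_t = 19.500000, DF = 0.942101, PV = 18.370968
  t = 3.0000: CF_t = 19.500000, DF = 0.930930, PV = 18.153131
  t = 3.5000: CF_t = 19.500000, DF = 0.919891, PV = 17.937876
  t = 4.0000: CF_t = 19.500000, DF = 0.908983, PV = 17.725174
  t = 4.5000: CF_t = 19.500000, DF = 0.898205, PV = 17.514994
  t = 5.0000: CF_t = 19.500000, DF = 0.887554, PV = 17.307307
  t = 5.5000: CF_t = 19.500000, DF = 0.877030, PV = 17.102082
  t = 6.0000: CF_t = 19.500000, DF = 0.866630, PV = 16.899290
  t = 6.5000: CF_t = 19.500000, DF = 0.856354, PV = 16.698903
  t = 7.0000: CF_t = 1019.500000, DF = 0.846200, PV = 862.700511
Price P = sum_t PV_t = 1096.125239
Convexity numerator sum_t t*(t + 1/m) * CF_t / (1+y/m)^(m*t + 2):
  t = 0.5000: term = 9.407259
  t = 1.0000: term = 27.887130
  t = 1.5000: term = 55.112905
  t = 2.0000: term = 90.765654
  t = 2.5000: term = 134.534072
  t = 3.0000: term = 186.114329
  t = 3.5000: term = 245.209919
  t = 4.0000: term = 311.531518
  t = 4.5000: term = 384.796836
  t = 5.0000: term = 464.730478
  t = 5.5000: term = 551.063808
  t = 6.0000: term = 643.534809
  t = 6.5000: term = 741.887956
  t = 7.0000: term = 44224.031781
Convexity = (1/P) * sum = 48070.608453 / 1096.125239 = 43.855033

Answer: Convexity = 43.8550
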